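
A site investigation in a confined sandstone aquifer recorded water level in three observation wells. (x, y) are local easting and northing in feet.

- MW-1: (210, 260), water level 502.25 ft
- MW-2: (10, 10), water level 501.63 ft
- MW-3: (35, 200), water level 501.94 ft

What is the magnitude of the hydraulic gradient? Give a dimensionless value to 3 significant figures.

Differences from MW-1: to MW-2 (Δx, Δy, Δh) = (-200, -250, -0.62); to MW-3 = (-175, -60, -0.31).
Determinant of the coordinate differences = (-200)·(-60) − (-175)·(-250) = -31750.
∂h/∂x = [(-0.62)·(-60) − (-0.31)·(-250)] / -31750 = +0.001269
∂h/∂y = [(-200)·(-0.31) − (-175)·(-0.62)] / -31750 = +0.001465
|∇h| = √(0.001269² + 0.001465²) = 0.001938

0.00194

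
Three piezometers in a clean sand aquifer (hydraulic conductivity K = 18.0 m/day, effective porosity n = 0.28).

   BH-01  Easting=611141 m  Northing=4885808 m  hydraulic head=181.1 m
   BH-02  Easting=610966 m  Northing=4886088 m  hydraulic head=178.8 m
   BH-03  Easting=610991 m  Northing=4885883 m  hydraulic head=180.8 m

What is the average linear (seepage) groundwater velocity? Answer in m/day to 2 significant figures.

Taking BH-01 as reference: BH-02−BH-01 = (-175, 280, -2.3); BH-03−BH-01 = (-150, 75, -0.3).
Solve a·Δx + b·Δy = Δh: det = (-175)·75 − (-150)·280 = 28875.
∂h/∂x = [(-2.3)·75 − (-0.3)·280] / 28875 = -0.003065
∂h/∂y = [(-175)·(-0.3) − (-150)·(-2.3)] / 28875 = -0.01013
|∇h| = √(-0.003065² + -0.01013²) = 0.01058
Seepage velocity v = K·i/n = 18.0 × 0.01058 / 0.28 = 0.6801 m/day.

0.68 m/day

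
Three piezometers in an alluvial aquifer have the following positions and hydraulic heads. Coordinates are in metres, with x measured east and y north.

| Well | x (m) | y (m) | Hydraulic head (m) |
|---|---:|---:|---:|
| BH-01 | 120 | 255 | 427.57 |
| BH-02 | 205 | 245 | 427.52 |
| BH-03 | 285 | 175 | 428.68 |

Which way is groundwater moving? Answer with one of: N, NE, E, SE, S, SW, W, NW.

With h = a·x + b·y + c and BH-01 as origin, the differences give:
  85·a + (-10)·b = -0.05
  165·a + (-80)·b = +1.11
Eliminate b (×(-80) and ×(-10), subtract): -5150·a = 15.100 → a = ∂h/∂x = -0.002932
Back-substitute: b = ∂h/∂y = -0.01992.
Flow = −∇h = (+0.002932 east, +0.01992 north), which points north.

N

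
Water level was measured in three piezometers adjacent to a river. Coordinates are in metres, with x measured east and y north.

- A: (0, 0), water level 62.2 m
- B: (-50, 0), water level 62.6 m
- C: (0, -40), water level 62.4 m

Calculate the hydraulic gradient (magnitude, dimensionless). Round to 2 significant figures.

0.0094

∂h/∂x = (62.6 − 62.2) / (-50 − 0) = -0.008000
∂h/∂y = (62.4 − 62.2) / (-40 − 0) = -0.005000
|∇h| = √(-0.008000² + -0.005000²) = 0.009434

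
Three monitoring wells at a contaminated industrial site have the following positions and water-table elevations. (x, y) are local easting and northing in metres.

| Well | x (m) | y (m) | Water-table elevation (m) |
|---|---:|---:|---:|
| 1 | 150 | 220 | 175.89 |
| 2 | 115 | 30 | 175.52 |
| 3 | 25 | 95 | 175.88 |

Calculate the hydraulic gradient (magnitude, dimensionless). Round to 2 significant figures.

0.0033

Differences from 1: to 2 (Δx, Δy, Δh) = (-35, -190, -0.37); to 3 = (-125, -125, -0.01).
Determinant of the coordinate differences = (-35)·(-125) − (-125)·(-190) = -19375.
∂h/∂x = [(-0.37)·(-125) − (-0.01)·(-190)] / -19375 = -0.002289
∂h/∂y = [(-35)·(-0.01) − (-125)·(-0.37)] / -19375 = +0.002369
|∇h| = √(-0.002289² + 0.002369²) = 0.003294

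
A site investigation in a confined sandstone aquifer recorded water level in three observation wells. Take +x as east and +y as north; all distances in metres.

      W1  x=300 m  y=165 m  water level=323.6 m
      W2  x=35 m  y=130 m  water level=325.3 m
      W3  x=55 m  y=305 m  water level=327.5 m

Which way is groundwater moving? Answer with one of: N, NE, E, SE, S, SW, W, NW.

Taking W1 as reference: W2−W1 = (-265, -35, +1.7); W3−W1 = (-245, 140, +3.9).
Solve a·Δx + b·Δy = Δh: det = (-265)·140 − (-245)·(-35) = -45675.
∂h/∂x = [(+1.7)·140 − (+3.9)·(-35)] / -45675 = -0.008199
∂h/∂y = [(-265)·(+3.9) − (-245)·(+1.7)] / -45675 = +0.01351
Flow = −∇h = (+0.008199 east, -0.01351 north), which points southeast.

SE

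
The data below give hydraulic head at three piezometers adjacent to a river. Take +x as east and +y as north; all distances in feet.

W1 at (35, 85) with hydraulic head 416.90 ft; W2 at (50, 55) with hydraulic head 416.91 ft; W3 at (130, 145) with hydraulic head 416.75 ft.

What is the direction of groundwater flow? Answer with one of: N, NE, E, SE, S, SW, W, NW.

Taking W1 as reference: W2−W1 = (15, -30, +0.01); W3−W1 = (95, 60, -0.15).
Solve a·Δx + b·Δy = Δh: det = 15·60 − 95·(-30) = 3750.
∂h/∂x = [(+0.01)·60 − (-0.15)·(-30)] / 3750 = -0.001040
∂h/∂y = [15·(-0.15) − 95·(+0.01)] / 3750 = -0.0008533
Flow = −∇h = (+0.001040 east, +0.0008533 north), which points northeast.

NE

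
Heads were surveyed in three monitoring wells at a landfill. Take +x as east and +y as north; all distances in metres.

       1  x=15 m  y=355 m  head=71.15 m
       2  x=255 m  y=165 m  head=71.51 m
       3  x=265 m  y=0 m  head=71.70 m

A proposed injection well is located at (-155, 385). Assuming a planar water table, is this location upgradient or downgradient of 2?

With h = a·x + b·y + c and 1 as origin, the differences give:
  240·a + (-190)·b = +0.36
  250·a + (-355)·b = +0.55
Eliminate b (×(-355) and ×(-190), subtract): -37700·a = -23.300 → a = ∂h/∂x = +0.0006180
Back-substitute: b = ∂h/∂y = -0.001114.
Head at (-155, 385) = 71.15 + (+0.0006180)·(-170) + (-0.001114)·(30) = 71.01 m.
That is lower than the 71.51 m at 2, so the point is downgradient.

downgradient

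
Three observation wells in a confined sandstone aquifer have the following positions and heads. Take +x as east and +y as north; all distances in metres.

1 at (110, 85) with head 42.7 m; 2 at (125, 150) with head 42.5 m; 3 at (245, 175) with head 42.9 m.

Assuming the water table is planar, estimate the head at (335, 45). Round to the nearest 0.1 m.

43.8 m

Differences from 1: to 2 (Δx, Δy, Δh) = (15, 65, -0.2); to 3 = (135, 90, +0.2).
Solve a·Δx + b·Δy = Δh: det = 15·90 − 135·65 = -7425.
∂h/∂x = [(-0.2)·90 − (+0.2)·65] / -7425 = +0.004175
∂h/∂y = [15·(+0.2) − 135·(-0.2)] / -7425 = -0.004040
h(335, 45) = 42.7 + (+0.004175)·(225) + (-0.004040)·(-40) = 42.7 +0.939 +0.162 = 43.801 m.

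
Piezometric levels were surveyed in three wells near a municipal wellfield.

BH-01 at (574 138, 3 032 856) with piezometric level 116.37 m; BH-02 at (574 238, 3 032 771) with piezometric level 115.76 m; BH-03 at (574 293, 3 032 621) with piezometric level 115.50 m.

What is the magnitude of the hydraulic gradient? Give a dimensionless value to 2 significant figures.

With h = a·x + b·y + c and BH-01 as origin, the differences give:
  100·a + (-85)·b = -0.61
  155·a + (-235)·b = -0.87
Eliminate b (×(-235) and ×(-85), subtract): -10325·a = 69.400 → a = ∂h/∂x = -0.006722
Back-substitute: b = ∂h/∂y = -0.0007312.
|∇h| = √(-0.006722² + -0.0007312²) = 0.006762

0.0068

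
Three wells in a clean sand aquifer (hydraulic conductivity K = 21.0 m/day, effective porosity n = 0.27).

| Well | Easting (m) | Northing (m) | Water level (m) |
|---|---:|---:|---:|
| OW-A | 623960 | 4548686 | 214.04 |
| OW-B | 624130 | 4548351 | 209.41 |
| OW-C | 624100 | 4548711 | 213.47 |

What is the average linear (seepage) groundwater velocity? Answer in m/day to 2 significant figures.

0.96 m/day

With h = a·x + b·y + c and OW-A as origin, the differences give:
  170·a + (-335)·b = -4.63
  140·a + 25·b = -0.57
Eliminate b (×25 and ×(-335), subtract): 51150·a = -306.700 → a = ∂h/∂x = -0.005996
Back-substitute: b = ∂h/∂y = +0.01078.
|∇h| = √(-0.005996² + 0.01078²) = 0.01234
Seepage velocity v = K·i/n = 21.0 × 0.01234 / 0.27 = 0.9598 m/day.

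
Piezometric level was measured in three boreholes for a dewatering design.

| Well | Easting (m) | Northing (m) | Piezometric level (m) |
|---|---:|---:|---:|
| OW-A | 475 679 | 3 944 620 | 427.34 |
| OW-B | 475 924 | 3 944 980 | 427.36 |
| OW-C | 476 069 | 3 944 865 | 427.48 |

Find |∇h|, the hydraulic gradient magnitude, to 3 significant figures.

0.000655

Taking OW-A as reference: OW-B−OW-A = (245, 360, +0.02); OW-C−OW-A = (390, 245, +0.14).
Determinant of the coordinate differences = 245·245 − 390·360 = -80375.
∂h/∂x = [(+0.02)·245 − (+0.14)·360] / -80375 = +0.0005661
∂h/∂y = [245·(+0.14) − 390·(+0.02)] / -80375 = -0.0003297
|∇h| = √(0.0005661² + -0.0003297²) = 0.0006551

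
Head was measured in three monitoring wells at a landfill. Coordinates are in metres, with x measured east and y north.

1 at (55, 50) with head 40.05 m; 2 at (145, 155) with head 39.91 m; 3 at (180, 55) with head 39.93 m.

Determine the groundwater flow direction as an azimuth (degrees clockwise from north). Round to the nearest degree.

Taking 1 as reference: 2−1 = (90, 105, -0.14); 3−1 = (125, 5, -0.12).
Determinant of the coordinate differences = 90·5 − 125·105 = -12675.
∂h/∂x = [(-0.14)·5 − (-0.12)·105] / -12675 = -0.0009389
∂h/∂y = [90·(-0.12) − 125·(-0.14)] / -12675 = -0.0005286
Flow direction (−∇h) has components (+0.0009389 E, +0.0005286 N).
Azimuth = atan2(E, N) = atan2(+0.0009389, +0.0005286) = 60.6° ≈ 061°.

061°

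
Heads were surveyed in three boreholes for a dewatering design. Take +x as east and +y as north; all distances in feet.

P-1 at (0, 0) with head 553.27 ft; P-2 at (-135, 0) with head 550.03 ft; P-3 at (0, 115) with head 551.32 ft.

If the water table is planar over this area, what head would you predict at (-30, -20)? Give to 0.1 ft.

∂h/∂x = (550.03 − 553.27) / (-135 − 0) = +0.02400
∂h/∂y = (551.32 − 553.27) / (115 − 0) = -0.01696
h(-30, -20) = 553.27 + (+0.02400)·(-30) + (-0.01696)·(-20) = 553.27 -0.720 +0.339 = 552.889 ft.

552.9 ft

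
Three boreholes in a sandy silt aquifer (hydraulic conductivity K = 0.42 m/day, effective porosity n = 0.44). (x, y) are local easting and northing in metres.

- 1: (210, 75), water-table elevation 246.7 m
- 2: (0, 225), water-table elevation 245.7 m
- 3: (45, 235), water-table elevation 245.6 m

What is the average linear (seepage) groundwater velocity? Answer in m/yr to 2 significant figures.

With h = a·x + b·y + c and 1 as origin, the differences give:
  (-210)·a + 150·b = -1.0
  (-165)·a + 160·b = -1.1
Eliminate b (×160 and ×150, subtract): -8850·a = 5.00 → a = ∂h/∂x = -0.0005650
Back-substitute: b = ∂h/∂y = -0.007458.
|∇h| = √(-0.0005650² + -0.007458²) = 0.007479
Seepage velocity v = K·i/n = 0.42 × 0.007479 / 0.44 = 0.007139 m/day = 2.608 m/yr.

2.6 m/yr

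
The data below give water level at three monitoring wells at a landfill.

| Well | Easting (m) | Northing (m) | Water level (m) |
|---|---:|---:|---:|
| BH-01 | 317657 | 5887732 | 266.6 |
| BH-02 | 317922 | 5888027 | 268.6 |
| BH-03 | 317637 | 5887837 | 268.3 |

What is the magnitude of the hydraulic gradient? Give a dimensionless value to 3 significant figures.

0.0169

Taking BH-01 as reference: BH-02−BH-01 = (265, 295, +2.0); BH-03−BH-01 = (-20, 105, +1.7).
Determinant of the coordinate differences = 265·105 − (-20)·295 = 33725.
∂h/∂x = [(+2.0)·105 − (+1.7)·295] / 33725 = -0.008643
∂h/∂y = [265·(+1.7) − (-20)·(+2.0)] / 33725 = +0.01454
|∇h| = √(-0.008643² + 0.01454²) = 0.01691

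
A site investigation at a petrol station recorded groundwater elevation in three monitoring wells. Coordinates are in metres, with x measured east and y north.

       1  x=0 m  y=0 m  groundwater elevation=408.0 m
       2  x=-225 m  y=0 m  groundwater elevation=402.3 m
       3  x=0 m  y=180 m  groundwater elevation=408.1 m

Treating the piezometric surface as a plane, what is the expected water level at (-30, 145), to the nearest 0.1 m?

∂h/∂x = (402.3 − 408.0) / (-225 − 0) = +0.02533
∂h/∂y = (408.1 − 408.0) / (180 − 0) = +0.0005556
h(-30, 145) = 408.0 + (+0.02533)·(-30) + (+0.0005556)·(145) = 408.0 -0.760 +0.081 = 407.321 m.

407.3 m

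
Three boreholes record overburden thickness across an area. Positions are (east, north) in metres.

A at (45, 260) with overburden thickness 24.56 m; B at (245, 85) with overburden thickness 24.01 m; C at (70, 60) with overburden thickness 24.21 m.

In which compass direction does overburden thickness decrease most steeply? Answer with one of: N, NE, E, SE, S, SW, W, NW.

SE

Three-point gradient (reference A): Δ to B = (200, -175, -0.55), Δ to C = (25, -200, -0.35).
∂d/∂x = -0.001368, ∂d/∂y = +0.001579 (det = -35625).
Steepest decrease is along −∇f = (+0.001368 E, -0.001579 N) → southeast.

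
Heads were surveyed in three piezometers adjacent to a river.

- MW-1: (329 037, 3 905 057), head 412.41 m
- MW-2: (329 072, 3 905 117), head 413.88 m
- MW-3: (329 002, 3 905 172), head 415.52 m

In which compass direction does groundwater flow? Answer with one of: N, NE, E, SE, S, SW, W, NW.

Taking MW-1 as reference: MW-2−MW-1 = (35, 60, +1.47); MW-3−MW-1 = (-35, 115, +3.11).
Solve a·Δx + b·Δy = Δh: det = 35·115 − (-35)·60 = 6125.
∂h/∂x = [(+1.47)·115 − (+3.11)·60] / 6125 = -0.002865
∂h/∂y = [35·(+3.11) − (-35)·(+1.47)] / 6125 = +0.02617
Flow = −∇h = (+0.002865 east, -0.02617 north), which points south.

S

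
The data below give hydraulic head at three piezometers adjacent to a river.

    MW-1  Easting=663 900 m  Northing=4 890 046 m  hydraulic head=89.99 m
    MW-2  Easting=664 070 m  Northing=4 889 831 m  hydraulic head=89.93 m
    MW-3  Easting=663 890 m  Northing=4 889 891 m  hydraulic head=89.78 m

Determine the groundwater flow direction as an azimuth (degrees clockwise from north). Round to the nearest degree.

225°

Taking MW-1 as reference: MW-2−MW-1 = (170, -215, -0.06); MW-3−MW-1 = (-10, -155, -0.21).
Solve a·Δx + b·Δy = Δh: det = 170·(-155) − (-10)·(-215) = -28500.
∂h/∂x = [(-0.06)·(-155) − (-0.21)·(-215)] / -28500 = +0.001258
∂h/∂y = [170·(-0.21) − (-10)·(-0.06)] / -28500 = +0.001274
Flow direction (−∇h) has components (-0.001258 E, -0.001274 N).
Azimuth = atan2(E, N) = atan2(-0.001258, -0.001274) = 224.6° ≈ 225°.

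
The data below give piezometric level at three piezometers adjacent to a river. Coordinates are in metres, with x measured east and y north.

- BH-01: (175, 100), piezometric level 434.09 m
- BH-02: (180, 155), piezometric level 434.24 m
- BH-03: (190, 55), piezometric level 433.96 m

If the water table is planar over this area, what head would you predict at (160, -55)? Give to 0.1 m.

With h = a·x + b·y + c and BH-01 as origin, the differences give:
  5·a + 55·b = +0.15
  15·a + (-45)·b = -0.13
Eliminate b (×(-45) and ×55, subtract): -1050·a = 0.400 → a = ∂h/∂x = -0.0003810
Back-substitute: b = ∂h/∂y = +0.002762.
h(160, -55) = 434.09 + (-0.0003810)·(-15) + (+0.002762)·(-155) = 434.09 +0.006 -0.428 = 433.668 m.

433.7 m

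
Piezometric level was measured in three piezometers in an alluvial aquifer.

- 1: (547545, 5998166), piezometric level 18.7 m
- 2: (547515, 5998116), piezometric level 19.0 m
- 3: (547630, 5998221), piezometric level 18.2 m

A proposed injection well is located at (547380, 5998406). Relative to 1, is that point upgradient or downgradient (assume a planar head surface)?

downgradient

With h = a·x + b·y + c and 1 as origin, the differences give:
  (-30)·a + (-50)·b = +0.3
  85·a + 55·b = -0.5
Eliminate b (×55 and ×(-50), subtract): 2600·a = -8.50 → a = ∂h/∂x = -0.003269
Back-substitute: b = ∂h/∂y = -0.004038.
Head at (547380, 5998406) = 18.7 + (-0.003269)·(-165) + (-0.004038)·(240) = 18.27 m.
That is lower than the 18.7 m at 1, so the point is downgradient.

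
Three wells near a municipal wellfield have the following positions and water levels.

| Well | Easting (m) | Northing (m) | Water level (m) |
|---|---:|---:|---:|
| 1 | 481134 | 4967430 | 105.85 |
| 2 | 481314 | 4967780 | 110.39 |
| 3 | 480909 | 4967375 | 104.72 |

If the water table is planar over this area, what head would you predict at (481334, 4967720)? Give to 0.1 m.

109.7 m

With h = a·x + b·y + c and 1 as origin, the differences give:
  180·a + 350·b = +4.54
  (-225)·a + (-55)·b = -1.13
Eliminate b (×(-55) and ×350, subtract): 68850·a = 145.800 → a = ∂h/∂x = +0.002118
Back-substitute: b = ∂h/∂y = +0.01188.
h(481334, 4967720) = 105.85 + (+0.002118)·(200) + (+0.01188)·(290) = 105.85 +0.424 +3.446 = 109.719 m.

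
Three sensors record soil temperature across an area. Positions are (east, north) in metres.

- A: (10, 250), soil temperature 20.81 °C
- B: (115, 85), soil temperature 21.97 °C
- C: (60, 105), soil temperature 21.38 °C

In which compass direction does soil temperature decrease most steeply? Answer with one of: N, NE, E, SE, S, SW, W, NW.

Taking A as reference: B−A = (105, -165, +1.16); C−A = (50, -145, +0.57).
Solve a·Δx + b·Δy = ΔT: det = 105·(-145) − 50·(-165) = -6975.
∂T/∂x = [(+1.16)·(-145) − (+0.57)·(-165)] / -6975 = +0.01063
∂T/∂y = [105·(+0.57) − 50·(+1.16)] / -6975 = -0.0002652
Steepest decrease is along −∇f = (-0.01063 E, +0.0002652 N) → west.

W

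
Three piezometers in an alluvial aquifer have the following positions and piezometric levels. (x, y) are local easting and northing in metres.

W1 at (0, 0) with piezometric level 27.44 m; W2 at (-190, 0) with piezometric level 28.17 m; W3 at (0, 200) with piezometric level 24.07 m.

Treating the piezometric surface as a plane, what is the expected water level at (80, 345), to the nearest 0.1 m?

∂h/∂x = (28.17 − 27.44) / (-190 − 0) = -0.003842
∂h/∂y = (24.07 − 27.44) / (200 − 0) = -0.01685
h(80, 345) = 27.44 + (-0.003842)·(80) + (-0.01685)·(345) = 27.44 -0.307 -5.813 = 21.319 m.

21.3 m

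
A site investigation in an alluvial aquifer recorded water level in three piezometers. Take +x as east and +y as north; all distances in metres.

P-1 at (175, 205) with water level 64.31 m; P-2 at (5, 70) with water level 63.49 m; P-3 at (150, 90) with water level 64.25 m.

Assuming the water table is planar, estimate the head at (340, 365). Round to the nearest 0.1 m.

Taking P-1 as reference: P-2−P-1 = (-170, -135, -0.82); P-3−P-1 = (-25, -115, -0.06).
Determinant of the coordinate differences = (-170)·(-115) − (-25)·(-135) = 16175.
∂h/∂x = [(-0.82)·(-115) − (-0.06)·(-135)] / 16175 = +0.005329
∂h/∂y = [(-170)·(-0.06) − (-25)·(-0.82)] / 16175 = -0.0006368
h(340, 365) = 64.31 + (+0.005329)·(165) + (-0.0006368)·(160) = 64.31 +0.879 -0.102 = 65.087 m.

65.1 m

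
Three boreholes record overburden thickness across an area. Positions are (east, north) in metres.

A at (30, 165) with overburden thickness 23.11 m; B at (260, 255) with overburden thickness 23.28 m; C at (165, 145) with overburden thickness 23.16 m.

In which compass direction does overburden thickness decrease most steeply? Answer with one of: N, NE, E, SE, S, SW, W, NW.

With d = a·x + b·y + c and A as origin, the differences give:
  230·a + 90·b = +0.17
  135·a + (-20)·b = +0.05
Eliminate b (×(-20) and ×90, subtract): -16750·a = -7.900 → a = ∂d/∂x = +0.0004716
Back-substitute: b = ∂d/∂y = +0.0006836.
Steepest decrease is along −∇f = (-0.0004716 E, -0.0006836 N) → southwest.

SW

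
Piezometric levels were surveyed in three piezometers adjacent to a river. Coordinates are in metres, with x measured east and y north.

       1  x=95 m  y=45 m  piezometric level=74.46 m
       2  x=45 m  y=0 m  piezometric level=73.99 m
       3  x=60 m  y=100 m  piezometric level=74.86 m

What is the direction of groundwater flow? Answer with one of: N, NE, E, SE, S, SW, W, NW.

With h = a·x + b·y + c and 1 as origin, the differences give:
  (-50)·a + (-45)·b = -0.47
  (-35)·a + 55·b = +0.40
Eliminate b (×55 and ×(-45), subtract): -4325·a = -7.850 → a = ∂h/∂x = +0.001815
Back-substitute: b = ∂h/∂y = +0.008428.
Flow = −∇h = (-0.001815 east, -0.008428 north), which points south.

S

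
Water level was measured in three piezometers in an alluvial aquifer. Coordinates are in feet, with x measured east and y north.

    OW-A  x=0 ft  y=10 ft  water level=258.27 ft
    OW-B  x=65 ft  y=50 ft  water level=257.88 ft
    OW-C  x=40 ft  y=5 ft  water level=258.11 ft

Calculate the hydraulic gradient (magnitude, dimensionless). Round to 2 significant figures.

Taking OW-A as reference: OW-B−OW-A = (65, 40, -0.39); OW-C−OW-A = (40, -5, -0.16).
Determinant of the coordinate differences = 65·(-5) − 40·40 = -1925.
∂h/∂x = [(-0.39)·(-5) − (-0.16)·40] / -1925 = -0.004338
∂h/∂y = [65·(-0.16) − 40·(-0.39)] / -1925 = -0.002701
|∇h| = √(-0.004338² + -0.002701²) = 0.00511

0.0051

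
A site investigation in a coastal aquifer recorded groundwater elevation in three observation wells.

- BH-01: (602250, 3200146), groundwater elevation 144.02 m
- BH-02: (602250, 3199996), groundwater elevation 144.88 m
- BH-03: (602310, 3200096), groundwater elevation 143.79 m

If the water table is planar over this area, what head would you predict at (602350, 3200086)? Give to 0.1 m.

143.5 m

Differences from BH-01: to BH-02 (Δx, Δy, Δh) = (0, -150, +0.86); to BH-03 = (60, -50, -0.23).
Solve a·Δx + b·Δy = Δh: det = 0·(-50) − 60·(-150) = 9000.
∂h/∂x = [(+0.86)·(-50) − (-0.23)·(-150)] / 9000 = -0.008611
∂h/∂y = [0·(-0.23) − 60·(+0.86)] / 9000 = -0.005733
h(602350, 3200086) = 144.02 + (-0.008611)·(100) + (-0.005733)·(-60) = 144.02 -0.861 +0.344 = 143.503 m.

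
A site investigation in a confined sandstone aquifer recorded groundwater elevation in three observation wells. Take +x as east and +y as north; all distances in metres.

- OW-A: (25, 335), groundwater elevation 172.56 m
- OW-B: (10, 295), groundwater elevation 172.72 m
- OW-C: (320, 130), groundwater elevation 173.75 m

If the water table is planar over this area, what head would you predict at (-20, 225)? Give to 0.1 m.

Differences from OW-A: to OW-B (Δx, Δy, Δh) = (-15, -40, +0.16); to OW-C = (295, -205, +1.19).
Determinant of the coordinate differences = (-15)·(-205) − 295·(-40) = 14875.
∂h/∂x = [(+0.16)·(-205) − (+1.19)·(-40)] / 14875 = +0.0009950
∂h/∂y = [(-15)·(+1.19) − 295·(+0.16)] / 14875 = -0.004373
h(-20, 225) = 172.56 + (+0.0009950)·(-45) + (-0.004373)·(-110) = 172.56 -0.045 +0.481 = 172.996 m.

173.0 m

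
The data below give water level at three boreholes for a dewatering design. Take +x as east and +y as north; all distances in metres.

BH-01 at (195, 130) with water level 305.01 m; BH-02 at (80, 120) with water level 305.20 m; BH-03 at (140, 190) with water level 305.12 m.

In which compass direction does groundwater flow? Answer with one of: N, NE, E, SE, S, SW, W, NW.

E

Differences from BH-01: to BH-02 (Δx, Δy, Δh) = (-115, -10, +0.19); to BH-03 = (-55, 60, +0.11).
Determinant of the coordinate differences = (-115)·60 − (-55)·(-10) = -7450.
∂h/∂x = [(+0.19)·60 − (+0.11)·(-10)] / -7450 = -0.001678
∂h/∂y = [(-115)·(+0.11) − (-55)·(+0.19)] / -7450 = +0.0002953
Flow = −∇h = (+0.001678 east, -0.0002953 north), which points east.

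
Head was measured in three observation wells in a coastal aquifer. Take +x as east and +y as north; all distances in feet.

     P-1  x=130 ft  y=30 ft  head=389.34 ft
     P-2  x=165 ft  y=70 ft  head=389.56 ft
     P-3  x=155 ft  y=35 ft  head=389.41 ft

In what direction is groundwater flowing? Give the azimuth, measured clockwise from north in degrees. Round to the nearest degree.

Taking P-1 as reference: P-2−P-1 = (35, 40, +0.22); P-3−P-1 = (25, 5, +0.07).
Solve a·Δx + b·Δy = Δh: det = 35·5 − 25·40 = -825.
∂h/∂x = [(+0.22)·5 − (+0.07)·40] / -825 = +0.002061
∂h/∂y = [35·(+0.07) − 25·(+0.22)] / -825 = +0.003697
Flow direction (−∇h) has components (-0.002061 E, -0.003697 N).
Azimuth = atan2(E, N) = atan2(-0.002061, -0.003697) = 209.1° ≈ 209°.

209°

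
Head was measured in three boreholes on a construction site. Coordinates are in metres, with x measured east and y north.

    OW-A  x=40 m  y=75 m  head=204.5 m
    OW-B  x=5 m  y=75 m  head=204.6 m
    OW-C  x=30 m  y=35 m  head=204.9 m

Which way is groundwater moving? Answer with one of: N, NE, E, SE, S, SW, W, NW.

N

Differences from OW-A: to OW-B (Δx, Δy, Δh) = (-35, 0, +0.1); to OW-C = (-10, -40, +0.4).
Solve a·Δx + b·Δy = Δh: det = (-35)·(-40) − (-10)·0 = 1400.
∂h/∂x = [(+0.1)·(-40) − (+0.4)·0] / 1400 = -0.002857
∂h/∂y = [(-35)·(+0.4) − (-10)·(+0.1)] / 1400 = -0.009286
Flow = −∇h = (+0.002857 east, +0.009286 north), which points north.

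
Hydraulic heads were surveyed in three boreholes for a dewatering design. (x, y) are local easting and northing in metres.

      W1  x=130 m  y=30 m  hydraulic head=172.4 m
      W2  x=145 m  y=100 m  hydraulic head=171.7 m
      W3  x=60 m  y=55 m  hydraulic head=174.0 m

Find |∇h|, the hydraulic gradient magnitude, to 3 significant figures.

Differences from W1: to W2 (Δx, Δy, Δh) = (15, 70, -0.7); to W3 = (-70, 25, +1.6).
Determinant of the coordinate differences = 15·25 − (-70)·70 = 5275.
∂h/∂x = [(-0.7)·25 − (+1.6)·70] / 5275 = -0.02455
∂h/∂y = [15·(+1.6) − (-70)·(-0.7)] / 5275 = -0.004739
|∇h| = √(-0.02455² + -0.004739²) = 0.025

0.0250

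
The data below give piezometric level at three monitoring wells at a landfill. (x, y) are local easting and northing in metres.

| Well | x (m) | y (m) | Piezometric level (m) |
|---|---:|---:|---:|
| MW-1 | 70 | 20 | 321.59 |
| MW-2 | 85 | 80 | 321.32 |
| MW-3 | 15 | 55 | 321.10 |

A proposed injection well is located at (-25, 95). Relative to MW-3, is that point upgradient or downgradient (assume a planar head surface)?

With h = a·x + b·y + c and MW-1 as origin, the differences give:
  15·a + 60·b = -0.27
  (-55)·a + 35·b = -0.49
Eliminate b (×35 and ×60, subtract): 3825·a = 19.950 → a = ∂h/∂x = +0.005216
Back-substitute: b = ∂h/∂y = -0.005804.
Head at (-25, 95) = 321.59 + (+0.005216)·(-95) + (-0.005804)·(75) = 320.66 m.
That is lower than the 321.10 m at MW-3, so the point is downgradient.

downgradient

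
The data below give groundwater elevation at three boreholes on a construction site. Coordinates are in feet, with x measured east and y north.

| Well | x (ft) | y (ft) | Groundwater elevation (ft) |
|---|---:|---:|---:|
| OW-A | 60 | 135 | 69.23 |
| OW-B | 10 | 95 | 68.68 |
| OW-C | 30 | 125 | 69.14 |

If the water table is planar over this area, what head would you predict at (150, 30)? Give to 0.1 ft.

Taking OW-A as reference: OW-B−OW-A = (-50, -40, -0.55); OW-C−OW-A = (-30, -10, -0.09).
Solve a·Δx + b·Δy = Δh: det = (-50)·(-10) − (-30)·(-40) = -700.
∂h/∂x = [(-0.55)·(-10) − (-0.09)·(-40)] / -700 = -0.002714
∂h/∂y = [(-50)·(-0.09) − (-30)·(-0.55)] / -700 = +0.01714
h(150, 30) = 69.23 + (-0.002714)·(90) + (+0.01714)·(-105) = 69.23 -0.244 -1.800 = 67.186 ft.

67.2 ft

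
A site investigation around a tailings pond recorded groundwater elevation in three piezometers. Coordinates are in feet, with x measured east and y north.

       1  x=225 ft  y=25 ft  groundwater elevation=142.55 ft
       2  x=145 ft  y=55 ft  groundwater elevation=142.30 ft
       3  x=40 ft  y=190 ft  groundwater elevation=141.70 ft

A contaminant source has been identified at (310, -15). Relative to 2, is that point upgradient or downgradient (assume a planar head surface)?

Taking 1 as reference: 2−1 = (-80, 30, -0.25); 3−1 = (-185, 165, -0.85).
Determinant of the coordinate differences = (-80)·165 − (-185)·30 = -7650.
∂h/∂x = [(-0.25)·165 − (-0.85)·30] / -7650 = +0.002059
∂h/∂y = [(-80)·(-0.85) − (-185)·(-0.25)] / -7650 = -0.002843
Head at (310, -15) = 142.55 + (+0.002059)·(85) + (-0.002843)·(-40) = 142.84 ft.
That is higher than the 142.30 ft at 2, so the point is upgradient.

upgradient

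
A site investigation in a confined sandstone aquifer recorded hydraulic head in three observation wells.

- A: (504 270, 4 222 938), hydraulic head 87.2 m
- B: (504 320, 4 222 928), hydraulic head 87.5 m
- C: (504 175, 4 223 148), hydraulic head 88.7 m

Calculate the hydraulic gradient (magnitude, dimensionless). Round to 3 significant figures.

0.0136

Differences from A: to B (Δx, Δy, Δh) = (50, -10, +0.3); to C = (-95, 210, +1.5).
Solve a·Δx + b·Δy = Δh: det = 50·210 − (-95)·(-10) = 9550.
∂h/∂x = [(+0.3)·210 − (+1.5)·(-10)] / 9550 = +0.008168
∂h/∂y = [50·(+1.5) − (-95)·(+0.3)] / 9550 = +0.01084
|∇h| = √(0.008168² + 0.01084²) = 0.01357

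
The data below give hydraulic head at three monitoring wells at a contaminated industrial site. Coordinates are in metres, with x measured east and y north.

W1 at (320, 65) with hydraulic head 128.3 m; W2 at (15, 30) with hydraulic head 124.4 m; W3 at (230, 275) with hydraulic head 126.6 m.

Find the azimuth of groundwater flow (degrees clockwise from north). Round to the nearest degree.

With h = a·x + b·y + c and W1 as origin, the differences give:
  (-305)·a + (-35)·b = -3.9
  (-90)·a + 210·b = -1.7
Eliminate b (×210 and ×(-35), subtract): -67200·a = -878.50 → a = ∂h/∂x = +0.01307
Back-substitute: b = ∂h/∂y = -0.002493.
Flow direction (−∇h) has components (-0.01307 E, +0.002493 N).
Azimuth = atan2(E, N) = atan2(-0.01307, +0.002493) = 280.8° ≈ 281°.

281°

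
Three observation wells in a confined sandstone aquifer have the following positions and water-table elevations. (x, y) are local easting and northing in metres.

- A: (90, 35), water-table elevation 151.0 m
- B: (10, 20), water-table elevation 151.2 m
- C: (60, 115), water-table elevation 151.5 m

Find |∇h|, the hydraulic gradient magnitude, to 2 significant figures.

Taking A as reference: B−A = (-80, -15, +0.2); C−A = (-30, 80, +0.5).
Determinant of the coordinate differences = (-80)·80 − (-30)·(-15) = -6850.
∂h/∂x = [(+0.2)·80 − (+0.5)·(-15)] / -6850 = -0.003431
∂h/∂y = [(-80)·(+0.5) − (-30)·(+0.2)] / -6850 = +0.004964
|∇h| = √(-0.003431² + 0.004964²) = 0.006034

0.0060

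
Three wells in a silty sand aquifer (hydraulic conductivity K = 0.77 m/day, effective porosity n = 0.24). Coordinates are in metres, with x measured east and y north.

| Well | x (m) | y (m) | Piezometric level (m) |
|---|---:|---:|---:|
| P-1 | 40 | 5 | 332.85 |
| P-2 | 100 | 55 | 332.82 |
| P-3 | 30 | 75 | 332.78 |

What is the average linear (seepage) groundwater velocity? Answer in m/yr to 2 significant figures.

1.2 m/yr

With h = a·x + b·y + c and P-1 as origin, the differences give:
  60·a + 50·b = -0.03
  (-10)·a + 70·b = -0.07
Eliminate b (×70 and ×50, subtract): 4700·a = 1.400 → a = ∂h/∂x = +0.0002979
Back-substitute: b = ∂h/∂y = -0.0009574.
|∇h| = √(0.0002979² + -0.0009574²) = 0.001003
Seepage velocity v = K·i/n = 0.77 × 0.001003 / 0.24 = 0.003218 m/day = 1.175 m/yr.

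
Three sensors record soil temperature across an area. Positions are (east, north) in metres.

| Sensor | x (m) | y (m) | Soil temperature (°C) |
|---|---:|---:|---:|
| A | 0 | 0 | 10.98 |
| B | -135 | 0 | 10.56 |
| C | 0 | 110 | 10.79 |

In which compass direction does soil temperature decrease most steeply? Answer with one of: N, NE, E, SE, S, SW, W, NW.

∂T/∂x = (10.56 − 10.98) / (-135 − 0) = +0.003111
∂T/∂y = (10.79 − 10.98) / (110 − 0) = -0.001727
Steepest decrease is along −∇f = (-0.003111 E, +0.001727 N) → northwest.

NW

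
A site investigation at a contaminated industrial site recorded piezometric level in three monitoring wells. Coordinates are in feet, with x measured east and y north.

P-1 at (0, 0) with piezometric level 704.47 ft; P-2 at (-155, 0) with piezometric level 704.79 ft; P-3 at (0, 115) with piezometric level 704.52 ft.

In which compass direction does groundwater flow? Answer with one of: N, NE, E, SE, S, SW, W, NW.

∂h/∂x = (704.79 − 704.47) / (-155 − 0) = -0.002065
∂h/∂y = (704.52 − 704.47) / (115 − 0) = +0.0004348
Flow = −∇h = (+0.002065 east, -0.0004348 north), which points east.

E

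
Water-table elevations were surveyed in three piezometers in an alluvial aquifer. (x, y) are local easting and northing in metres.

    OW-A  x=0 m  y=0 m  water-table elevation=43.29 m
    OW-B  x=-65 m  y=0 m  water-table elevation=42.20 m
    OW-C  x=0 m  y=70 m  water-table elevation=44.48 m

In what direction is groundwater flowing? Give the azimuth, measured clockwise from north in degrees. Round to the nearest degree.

225°

∂h/∂x = (42.20 − 43.29) / (-65 − 0) = +0.01677
∂h/∂y = (44.48 − 43.29) / (70 − 0) = +0.01700
Flow direction (−∇h) has components (-0.01677 E, -0.01700 N).
Azimuth = atan2(E, N) = atan2(-0.01677, -0.01700) = 224.6° ≈ 225°.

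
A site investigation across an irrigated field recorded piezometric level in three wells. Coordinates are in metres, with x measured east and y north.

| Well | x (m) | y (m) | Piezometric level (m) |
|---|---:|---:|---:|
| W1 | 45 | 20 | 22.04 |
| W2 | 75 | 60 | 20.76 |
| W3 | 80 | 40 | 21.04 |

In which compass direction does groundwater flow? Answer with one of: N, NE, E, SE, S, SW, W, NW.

Taking W1 as reference: W2−W1 = (30, 40, -1.28); W3−W1 = (35, 20, -1.00).
Determinant of the coordinate differences = 30·20 − 35·40 = -800.
∂h/∂x = [(-1.28)·20 − (-1.00)·40] / -800 = -0.01800
∂h/∂y = [30·(-1.00) − 35·(-1.28)] / -800 = -0.01850
Flow = −∇h = (+0.01800 east, +0.01850 north), which points northeast.

NE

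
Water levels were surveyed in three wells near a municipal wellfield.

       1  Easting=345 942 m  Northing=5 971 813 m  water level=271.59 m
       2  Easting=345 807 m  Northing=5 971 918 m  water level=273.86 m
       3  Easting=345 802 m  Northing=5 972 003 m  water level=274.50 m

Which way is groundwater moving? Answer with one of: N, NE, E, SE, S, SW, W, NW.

SE

Differences from 1: to 2 (Δx, Δy, Δh) = (-135, 105, +2.27); to 3 = (-140, 190, +2.91).
Determinant of the coordinate differences = (-135)·190 − (-140)·105 = -10950.
∂h/∂x = [(+2.27)·190 − (+2.91)·105] / -10950 = -0.01148
∂h/∂y = [(-135)·(+2.91) − (-140)·(+2.27)] / -10950 = +0.006854
Flow = −∇h = (+0.01148 east, -0.006854 north), which points southeast.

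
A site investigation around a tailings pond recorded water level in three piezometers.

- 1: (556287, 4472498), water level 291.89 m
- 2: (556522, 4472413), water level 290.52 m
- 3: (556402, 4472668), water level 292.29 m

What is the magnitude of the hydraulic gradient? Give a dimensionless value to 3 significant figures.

0.00645

Taking 1 as reference: 2−1 = (235, -85, -1.37); 3−1 = (115, 170, +0.40).
Determinant of the coordinate differences = 235·170 − 115·(-85) = 49725.
∂h/∂x = [(-1.37)·170 − (+0.40)·(-85)] / 49725 = -0.004000
∂h/∂y = [235·(+0.40) − 115·(-1.37)] / 49725 = +0.005059
|∇h| = √(-0.004000² + 0.005059²) = 0.006449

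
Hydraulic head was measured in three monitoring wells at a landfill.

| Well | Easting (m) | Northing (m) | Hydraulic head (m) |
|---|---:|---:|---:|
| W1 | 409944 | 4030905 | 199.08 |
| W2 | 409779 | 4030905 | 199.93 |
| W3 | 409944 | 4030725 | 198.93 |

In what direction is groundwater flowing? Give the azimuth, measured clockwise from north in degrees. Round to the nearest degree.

099°

∂h/∂x = (199.93 − 199.08) / (409779 − 409944) = -0.005152
∂h/∂y = (198.93 − 199.08) / (4030725 − 4030905) = +0.0008333
Flow direction (−∇h) has components (+0.005152 E, -0.0008333 N).
Azimuth = atan2(E, N) = atan2(+0.005152, -0.0008333) = 99.2° ≈ 099°.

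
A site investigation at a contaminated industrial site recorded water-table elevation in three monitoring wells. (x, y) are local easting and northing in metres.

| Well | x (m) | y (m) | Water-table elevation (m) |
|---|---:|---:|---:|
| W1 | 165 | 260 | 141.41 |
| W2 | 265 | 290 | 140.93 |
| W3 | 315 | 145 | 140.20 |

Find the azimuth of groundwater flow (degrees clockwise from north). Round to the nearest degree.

118°

With h = a·x + b·y + c and W1 as origin, the differences give:
  100·a + 30·b = -0.48
  150·a + (-115)·b = -1.21
Eliminate b (×(-115) and ×30, subtract): -16000·a = 91.500 → a = ∂h/∂x = -0.005719
Back-substitute: b = ∂h/∂y = +0.003063.
Flow direction (−∇h) has components (+0.005719 E, -0.003063 N).
Azimuth = atan2(E, N) = atan2(+0.005719, -0.003063) = 118.2° ≈ 118°.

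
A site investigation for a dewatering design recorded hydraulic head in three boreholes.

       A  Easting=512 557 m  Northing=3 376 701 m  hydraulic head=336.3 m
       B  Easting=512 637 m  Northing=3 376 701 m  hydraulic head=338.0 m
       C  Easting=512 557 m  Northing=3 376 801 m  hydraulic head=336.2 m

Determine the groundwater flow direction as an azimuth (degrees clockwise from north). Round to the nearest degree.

273°

∂h/∂x = (338.0 − 336.3) / (512637 − 512557) = +0.02125
∂h/∂y = (336.2 − 336.3) / (3376801 − 3376701) = -0.001000
Flow direction (−∇h) has components (-0.02125 E, +0.001000 N).
Azimuth = atan2(E, N) = atan2(-0.02125, +0.001000) = 272.7° ≈ 273°.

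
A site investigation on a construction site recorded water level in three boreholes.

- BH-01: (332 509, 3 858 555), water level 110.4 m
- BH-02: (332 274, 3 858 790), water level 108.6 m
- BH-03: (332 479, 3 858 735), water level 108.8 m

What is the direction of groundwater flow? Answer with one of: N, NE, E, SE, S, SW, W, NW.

N

Taking BH-01 as reference: BH-02−BH-01 = (-235, 235, -1.8); BH-03−BH-01 = (-30, 180, -1.6).
Determinant of the coordinate differences = (-235)·180 − (-30)·235 = -35250.
∂h/∂x = [(-1.8)·180 − (-1.6)·235] / -35250 = -0.001475
∂h/∂y = [(-235)·(-1.6) − (-30)·(-1.8)] / -35250 = -0.009135
Flow = −∇h = (+0.001475 east, +0.009135 north), which points north.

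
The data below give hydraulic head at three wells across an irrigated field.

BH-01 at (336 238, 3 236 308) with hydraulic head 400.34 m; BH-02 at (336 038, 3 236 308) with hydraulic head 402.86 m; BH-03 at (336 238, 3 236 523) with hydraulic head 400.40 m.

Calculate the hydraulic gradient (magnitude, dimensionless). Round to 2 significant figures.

∂h/∂x = (402.86 − 400.34) / (336038 − 336238) = -0.01260
∂h/∂y = (400.40 − 400.34) / (3236523 − 3236308) = +0.0002791
|∇h| = √(-0.01260² + 0.0002791²) = 0.0126

0.013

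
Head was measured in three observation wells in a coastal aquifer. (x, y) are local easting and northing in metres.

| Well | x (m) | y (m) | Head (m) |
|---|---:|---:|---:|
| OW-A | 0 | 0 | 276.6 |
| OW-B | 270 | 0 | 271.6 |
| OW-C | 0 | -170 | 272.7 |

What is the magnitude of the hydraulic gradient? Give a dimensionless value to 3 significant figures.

0.0295

∂h/∂x = (271.6 − 276.6) / (270 − 0) = -0.01852
∂h/∂y = (272.7 − 276.6) / (-170 − 0) = +0.02294
|∇h| = √(-0.01852² + 0.02294²) = 0.02948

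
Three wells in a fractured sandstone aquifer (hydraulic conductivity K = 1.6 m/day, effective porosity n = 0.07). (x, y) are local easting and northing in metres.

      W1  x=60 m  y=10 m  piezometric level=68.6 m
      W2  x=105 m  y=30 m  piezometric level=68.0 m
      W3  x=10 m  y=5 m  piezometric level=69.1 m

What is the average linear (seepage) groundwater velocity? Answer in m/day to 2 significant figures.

Differences from W1: to W2 (Δx, Δy, Δh) = (45, 20, -0.6); to W3 = (-50, -5, +0.5).
Solve a·Δx + b·Δy = Δh: det = 45·(-5) − (-50)·20 = 775.
∂h/∂x = [(-0.6)·(-5) − (+0.5)·20] / 775 = -0.009032
∂h/∂y = [45·(+0.5) − (-50)·(-0.6)] / 775 = -0.009677
|∇h| = √(-0.009032² + -0.009677²) = 0.01324
Seepage velocity v = K·i/n = 1.6 × 0.01324 / 0.07 = 0.3026 m/day.

0.30 m/day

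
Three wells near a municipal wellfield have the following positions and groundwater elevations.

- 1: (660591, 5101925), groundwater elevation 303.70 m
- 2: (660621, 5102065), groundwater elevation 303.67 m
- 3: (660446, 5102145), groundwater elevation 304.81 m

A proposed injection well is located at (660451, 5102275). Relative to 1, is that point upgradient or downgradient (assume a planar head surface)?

upgradient

Three-point gradient (reference 1): Δ to 2 = (30, 140, -0.03), Δ to 3 = (-145, 220, +1.11).
∂h/∂x = -0.006022, ∂h/∂y = +0.001076 (det = 26900).
Head at (660451, 5102275) = 303.70 + (-0.006022)·(-140) + (+0.001076)·(350) = 304.92 m.
That is higher than the 303.70 m at 1, so the point is upgradient.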